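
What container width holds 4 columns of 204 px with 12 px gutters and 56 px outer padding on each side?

Container = 2·56 + 4·204 + 3·12 = 112 + 816 + 36 = 964 px.

964 px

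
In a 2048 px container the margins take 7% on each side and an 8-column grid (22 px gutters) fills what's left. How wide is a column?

2048 × (1 − 2·7%) = 2048 × 86% = 1761.28 px for the columns.
8 columns + 7 gutters: 8c + 7·22 = 1761.28.
8c = 1761.28 − 154 = 1607.28, so c = 200.91 px.

200.91 px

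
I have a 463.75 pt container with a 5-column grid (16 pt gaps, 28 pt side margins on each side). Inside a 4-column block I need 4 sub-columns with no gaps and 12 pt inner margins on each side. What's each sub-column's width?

74.75 pt

Outer content = 463.75 − 2·28 = 407.75 pt.
407.75 − 4·16 = 343.75; ÷5 gives c = 68.75 pt.
4-column span = 4·68.75 + 3·16 = 323 pt.
Inner content = 323 − 2·12 = 299 pt.
4d = 299 → d = 74.75 pt.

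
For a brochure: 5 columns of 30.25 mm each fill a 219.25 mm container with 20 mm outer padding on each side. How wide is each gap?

Inside the margins: 219.25 − 40 = 179.25 mm.
Columns use 151.25 mm, leaving 28 mm across 4 gaps = 7 mm each.

7 mm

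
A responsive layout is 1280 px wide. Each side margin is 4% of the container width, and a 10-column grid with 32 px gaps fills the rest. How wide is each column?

1280 × (1 − 2·4%) = 1280 × 92% = 1177.6 px for the columns.
10c + 9·32 = 1177.6 → 10c = 889.6 → c = 88.96 px.

88.96 px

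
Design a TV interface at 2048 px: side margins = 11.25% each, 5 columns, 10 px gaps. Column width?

309.44 px

2048 × (1 − 2·11.25%) = 2048 × 77.5% = 1587.2 px for the columns.
1587.2 − 4·10 = 1547.2; ÷5 gives c = 309.44 px.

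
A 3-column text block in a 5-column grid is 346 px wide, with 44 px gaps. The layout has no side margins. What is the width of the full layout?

606 px

3c + 2·44 = 346 → 3c = 258 → c = 86 px.
Total width: 5·86 + 4·44 = 606 px.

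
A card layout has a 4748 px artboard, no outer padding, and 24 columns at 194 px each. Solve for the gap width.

24·194 + 23g = 4748 → 23g = 92 → g = 4 px.

4 px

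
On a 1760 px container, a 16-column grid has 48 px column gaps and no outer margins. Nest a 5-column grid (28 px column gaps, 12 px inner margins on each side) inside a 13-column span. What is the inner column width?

16c + 15·48 = 1760 → 16c = 1040 → c = 65 px.
13 columns plus 12 column gaps: 845 + 576 = 1421 px.
Inner content = 1421 − 2·12 = 1397 px.
1397 − 4·28 = 1285; ÷5 gives d = 257 px.

257 px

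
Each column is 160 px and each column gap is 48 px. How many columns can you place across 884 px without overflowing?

4 columns: 4·160 + 3·48 = 784 px ≤ 884.
5 columns: 992 px > 884. So 4.

4 columns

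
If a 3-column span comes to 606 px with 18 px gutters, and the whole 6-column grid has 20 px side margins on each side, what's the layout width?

Subtracting 2 gutters of 18 leaves 570 for 3 columns, so c = 190 px.
Layout = 2·20 + 6·190 + 5·18 = 40 + 1140 + 90 = 1270 px.

1270 px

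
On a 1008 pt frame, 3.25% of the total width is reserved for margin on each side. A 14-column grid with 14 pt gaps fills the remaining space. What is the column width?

Each margin = 3.25% of 1008 = 32.76 pt; content = 1008 − 2·32.76 = 942.48 pt.
14c + 13·14 = 942.48 → 14c = 760.48 → c = 54.32 pt.

54.32 pt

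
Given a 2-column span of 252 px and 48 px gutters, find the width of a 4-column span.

552 px

Subtracting 1 gutter of 48 leaves 204 for 2 columns, so c = 102 px.
4 columns plus 3 gutters: 408 + 144 = 552 px.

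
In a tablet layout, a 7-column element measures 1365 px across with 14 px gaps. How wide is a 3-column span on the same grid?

Subtracting 6 gaps of 14 leaves 1281 for 7 columns, so c = 183 px.
3 columns plus 2 gaps: 549 + 28 = 577 px.

577 px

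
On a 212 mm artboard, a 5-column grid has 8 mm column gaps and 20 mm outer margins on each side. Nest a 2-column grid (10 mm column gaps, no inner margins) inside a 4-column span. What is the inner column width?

Inside the margins: 212 − 40 = 172 mm.
172 − 4·8 = 140; ÷5 gives c = 28 mm.
Span of 4: 4·28 + 3·8 = 112 + 24 = 136 mm.
136 − 1·10 = 126; ÷2 gives d = 63 mm.

63 mm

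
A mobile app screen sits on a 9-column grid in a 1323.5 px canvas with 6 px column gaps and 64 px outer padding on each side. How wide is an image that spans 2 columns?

Subtract both margins: 1323.5 − 2·64 = 1195.5 px.
9 columns + 8 column gaps: 9c + 8·6 = 1195.5.
9c = 1195.5 − 48 = 1147.5, so c = 127.5 px.
2 columns plus 1 column gap: 255 + 6 = 261 px.

261 px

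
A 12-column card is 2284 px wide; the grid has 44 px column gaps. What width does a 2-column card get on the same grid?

2284 − 11·44 = 1800; ÷12 gives c = 150 px.
2-column span = 2·150 + 1·44 = 344 px.

344 px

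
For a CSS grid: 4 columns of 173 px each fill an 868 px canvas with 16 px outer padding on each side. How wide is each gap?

48 px

Take off 32 px of margins, leaving 836 px.
4 columns take 4·173 = 692 px; remaining 144 splits into 3 gaps.
g = 144 / 3 = 48 px.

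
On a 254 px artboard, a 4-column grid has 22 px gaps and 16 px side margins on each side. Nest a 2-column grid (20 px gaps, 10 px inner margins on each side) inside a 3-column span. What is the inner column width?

Take off 32 px of margins, leaving 222 px.
4 columns + 3 gaps: 4c + 3·22 = 222.
4c = 222 − 66 = 156, so c = 39 px.
Span of 3: 3·39 + 2·22 = 117 + 44 = 161 px.
Inner content = 161 − 2·10 = 141 px.
2 columns + 1 gap: 2d + 1·20 = 141.
2d = 141 − 20 = 121, so d = 60.5 px.

60.5 px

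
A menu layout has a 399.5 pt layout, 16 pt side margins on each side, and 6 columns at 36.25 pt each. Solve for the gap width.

30 pt

Content width = 399.5 − 2·16 = 367.5 pt.
6·36.25 + 5g = 367.5 → 5g = 150 → g = 30 pt.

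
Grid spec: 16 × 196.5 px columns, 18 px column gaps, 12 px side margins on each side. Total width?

Adding margins, columns and gutters: 24 + 3144 + 270 = 3438 px.

3438 px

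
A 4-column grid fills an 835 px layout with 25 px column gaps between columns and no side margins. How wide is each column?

4 columns + 3 column gaps: 4c + 3·25 = 835.
4c = 835 − 75 = 760, so c = 190 px.

190 px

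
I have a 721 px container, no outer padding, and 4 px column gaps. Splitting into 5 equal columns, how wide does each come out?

141 px

Subtracting 4 column gaps of 4 leaves 705 for 5 columns, so c = 141 px.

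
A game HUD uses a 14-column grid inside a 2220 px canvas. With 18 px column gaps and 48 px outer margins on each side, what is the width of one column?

Subtract both margins: 2220 − 2·48 = 2124 px.
2124 − 13·18 = 1890; ÷14 gives c = 135 px.

135 px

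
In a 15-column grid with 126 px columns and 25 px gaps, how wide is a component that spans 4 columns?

4-column span = 4·126 + 3·25 = 579 px.

579 px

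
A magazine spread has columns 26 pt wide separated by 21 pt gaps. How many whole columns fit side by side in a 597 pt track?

Each extra column adds 26 + 21 = 47 pt.
(597 + 21) / 47 = 13.15, so 13 columns fit.

13 columns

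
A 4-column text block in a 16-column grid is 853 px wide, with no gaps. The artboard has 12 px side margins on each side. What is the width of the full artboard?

With no gaps, each column is 853/4 = 213.25 px.
Artboard = 2·12 + 16·213.25 = 24 + 3412 = 3436 px.

3436 px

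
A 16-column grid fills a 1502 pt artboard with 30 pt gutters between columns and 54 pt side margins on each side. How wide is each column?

59 pt

Content width = 1502 − 2·54 = 1394 pt.
1394 − 15·30 = 944; ÷16 gives c = 59 pt.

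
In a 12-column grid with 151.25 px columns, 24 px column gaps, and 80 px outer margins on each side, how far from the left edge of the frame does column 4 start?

Each column+gutter stride is 175.25 px; 3 of them past the 80 px margin is 80 + 525.75 = 605.75 px.

605.75 px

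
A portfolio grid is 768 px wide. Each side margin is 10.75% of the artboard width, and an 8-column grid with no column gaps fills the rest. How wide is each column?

75.36 px

768 × (1 − 2·10.75%) = 768 × 78.5% = 602.88 px for the columns.
With no column gaps, each column is 602.88/8 = 75.36 px.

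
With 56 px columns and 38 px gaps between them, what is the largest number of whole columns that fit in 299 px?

3 columns

k columns need k·56 + (k−1)·38 = k·94 − 38.
k·94 − 38 ≤ 299 → k ≤ 337 / 94 ≈ 3.59, so k = 3.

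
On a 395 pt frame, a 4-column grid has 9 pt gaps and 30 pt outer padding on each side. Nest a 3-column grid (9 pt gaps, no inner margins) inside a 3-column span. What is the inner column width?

77 pt

Outer content = 395 − 2·30 = 335 pt.
4 columns + 3 gaps: 4c + 3·9 = 335.
4c = 335 − 27 = 308, so c = 77 pt.
3 columns plus 2 gaps: 231 + 18 = 249 pt.
249 − 2·9 = 231; ÷3 gives d = 77 pt.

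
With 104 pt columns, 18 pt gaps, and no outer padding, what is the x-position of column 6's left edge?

Each column+gutter stride is 122 pt; with no margin, 5 of them is 610 pt.

610 pt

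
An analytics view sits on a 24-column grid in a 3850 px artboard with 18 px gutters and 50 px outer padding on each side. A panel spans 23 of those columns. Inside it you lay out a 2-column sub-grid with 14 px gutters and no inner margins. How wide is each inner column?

1789.5 px

Subtract both margins: 3850 − 2·50 = 3750 px.
24c + 23·18 = 3750 → 24c = 3336 → c = 139 px.
23-column span = 23·139 + 22·18 = 3593 px.
3593 − 1·14 = 3579; ÷2 gives d = 1789.5 px.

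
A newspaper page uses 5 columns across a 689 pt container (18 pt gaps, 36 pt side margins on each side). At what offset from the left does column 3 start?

290 pt

Inside the margins: 689 − 72 = 617 pt.
5 columns + 4 gaps: 5c + 4·18 = 617.
5c = 617 − 72 = 545, so c = 109 pt.
Each column+gutter stride is 127 pt; 2 of them past the 36 pt margin is 36 + 254 = 290 pt.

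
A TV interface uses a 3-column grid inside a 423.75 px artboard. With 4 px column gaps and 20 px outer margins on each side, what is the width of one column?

Take off 40 px of margins, leaving 383.75 px.
Subtracting 2 column gaps of 4 leaves 375.75 for 3 columns, so c = 125.25 px.

125.25 px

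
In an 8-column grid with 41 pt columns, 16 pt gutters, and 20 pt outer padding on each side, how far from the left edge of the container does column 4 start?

Before column 4: the margin + 3 columns + 3 gutters.
Offset = 20 + 3·(41 + 16) = 20 + 171 = 191 pt.

191 pt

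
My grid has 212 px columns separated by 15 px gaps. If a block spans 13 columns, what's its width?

2936 px

Span of 13: 13·212 + 12·15 = 2756 + 180 = 2936 px.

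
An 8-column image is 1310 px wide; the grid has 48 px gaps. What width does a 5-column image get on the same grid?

1310 − 7·48 = 974; ÷8 gives c = 121.75 px.
5-column span = 5·121.75 + 4·48 = 800.75 px.

800.75 px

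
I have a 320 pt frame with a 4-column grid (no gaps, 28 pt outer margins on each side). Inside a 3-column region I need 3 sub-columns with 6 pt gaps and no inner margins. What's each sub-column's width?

Take off 56 pt of margins, leaving 264 pt.
264 / 4 = 66 pt per column.
With no gaps, 3 columns span 3·66 = 198 pt.
198 − 2·6 = 186; ÷3 gives d = 62 pt.

62 pt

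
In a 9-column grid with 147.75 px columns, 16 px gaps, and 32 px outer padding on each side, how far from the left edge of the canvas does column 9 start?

Each column+gutter stride is 163.75 px; 8 of them past the 32 px margin is 32 + 1310 = 1342 px.

1342 px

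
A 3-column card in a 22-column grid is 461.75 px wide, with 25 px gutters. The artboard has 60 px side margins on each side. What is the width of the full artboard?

3 columns + 2 gutters: 3c + 2·25 = 461.75.
3c = 461.75 − 50 = 411.75, so c = 137.25 px.
Total width: 2·60 + 22·137.25 + 21·25 = 3664.5 px.

3664.5 px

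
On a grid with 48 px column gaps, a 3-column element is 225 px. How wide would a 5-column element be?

3c + 2·48 = 225 → 3c = 129 → c = 43 px.
5 columns plus 4 column gaps: 215 + 192 = 407 px.

407 px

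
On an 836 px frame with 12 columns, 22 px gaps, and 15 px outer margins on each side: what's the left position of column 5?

Inside the margins: 836 − 30 = 806 px.
Subtracting 11 gaps of 22 leaves 564 for 12 columns, so c = 47 px.
Before column 5: the margin + 4 columns + 4 gaps.
Offset = 15 + 4·(47 + 22) = 15 + 276 = 291 px.

291 px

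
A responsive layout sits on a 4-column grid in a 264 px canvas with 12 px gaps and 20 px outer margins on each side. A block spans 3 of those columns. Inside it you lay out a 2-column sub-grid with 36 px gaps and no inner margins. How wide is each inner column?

64.5 px

Inside the margins: 264 − 40 = 224 px.
224 − 3·12 = 188; ÷4 gives c = 47 px.
3 columns plus 2 gaps: 141 + 24 = 165 px.
Subtracting 1 gap of 36 leaves 129 for 2 columns, so d = 64.5 px.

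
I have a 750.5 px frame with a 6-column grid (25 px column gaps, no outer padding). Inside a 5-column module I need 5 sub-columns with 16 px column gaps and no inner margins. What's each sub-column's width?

111.45 px

6 columns + 5 column gaps: 6c + 5·25 = 750.5.
6c = 750.5 − 125 = 625.5, so c = 104.25 px.
5-column span = 5·104.25 + 4·25 = 621.25 px.
5d + 4·16 = 621.25 → 5d = 557.25 → d = 111.45 px.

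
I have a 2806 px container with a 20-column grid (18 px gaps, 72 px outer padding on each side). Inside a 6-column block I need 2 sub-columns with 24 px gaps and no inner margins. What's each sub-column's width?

Inside the margins: 2806 − 144 = 2662 px.
20 columns + 19 gaps: 20c + 19·18 = 2662.
20c = 2662 − 342 = 2320, so c = 116 px.
6 columns plus 5 gaps: 696 + 90 = 786 px.
786 − 1·24 = 762; ÷2 gives d = 381 px.

381 px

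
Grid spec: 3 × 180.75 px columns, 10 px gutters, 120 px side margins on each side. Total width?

Layout = 2·120 + 3·180.75 + 2·10 = 240 + 542.25 + 20 = 802.25 px.

802.25 px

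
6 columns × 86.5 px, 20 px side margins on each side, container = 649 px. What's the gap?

18 px

Take off 40 px of margins, leaving 609 px.
Columns use 519 px, leaving 90 px across 5 gaps = 18 px each.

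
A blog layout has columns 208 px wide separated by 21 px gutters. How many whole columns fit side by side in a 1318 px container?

5 columns

5 columns: 5·208 + 4·21 = 1124 px ≤ 1318.
6 columns: 1353 px > 1318. So 5.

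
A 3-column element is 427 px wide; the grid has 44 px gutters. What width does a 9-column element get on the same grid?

Subtracting 2 gutters of 44 leaves 339 for 3 columns, so c = 113 px.
9-column span = 9·113 + 8·44 = 1369 px.

1369 px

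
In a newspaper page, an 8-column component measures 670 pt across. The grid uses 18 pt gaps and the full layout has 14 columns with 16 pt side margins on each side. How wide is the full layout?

1218 pt

8c + 7·18 = 670 → 8c = 544 → c = 68 pt.
Total width: 2·16 + 14·68 + 13·18 = 1218 pt.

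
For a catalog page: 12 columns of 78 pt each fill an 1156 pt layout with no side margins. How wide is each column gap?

12·78 + 11g = 1156 → 11g = 220 → g = 20 pt.

20 pt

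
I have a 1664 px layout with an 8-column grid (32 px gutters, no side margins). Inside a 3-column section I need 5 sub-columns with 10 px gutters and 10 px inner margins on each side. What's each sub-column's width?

108.8 px

8c + 7·32 = 1664 → 8c = 1440 → c = 180 px.
Span of 3: 3·180 + 2·32 = 540 + 64 = 604 px.
Inner content = 604 − 2·10 = 584 px.
Subtracting 4 gutters of 10 leaves 544 for 5 columns, so d = 108.8 px.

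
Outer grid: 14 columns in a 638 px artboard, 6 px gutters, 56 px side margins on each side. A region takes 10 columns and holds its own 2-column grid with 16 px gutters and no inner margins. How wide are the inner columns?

179 px

Outer content = 638 − 2·56 = 526 px.
526 − 13·6 = 448; ÷14 gives c = 32 px.
10 columns plus 9 gutters: 320 + 54 = 374 px.
2 columns + 1 gutter: 2d + 1·16 = 374.
2d = 374 − 16 = 358, so d = 179 px.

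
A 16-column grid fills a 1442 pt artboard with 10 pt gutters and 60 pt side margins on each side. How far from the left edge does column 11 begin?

892.5 pt

Content = 1442 − 2·60 = 1322 pt.
16c + 15·10 = 1322 → 16c = 1172 → c = 73.25 pt.
Before column 11: the margin + 10 columns + 10 gutters.
Offset = 60 + 10·(73.25 + 10) = 60 + 832.5 = 892.5 pt.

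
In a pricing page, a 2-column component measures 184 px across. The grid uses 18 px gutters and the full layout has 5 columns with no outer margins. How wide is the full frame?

487 px

2c + 1·18 = 184 → 2c = 166 → c = 83 px.
Summing: 415 + 72 = 487 px.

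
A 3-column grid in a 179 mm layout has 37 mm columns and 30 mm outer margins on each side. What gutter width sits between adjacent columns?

4 mm

Subtract both margins: 179 − 2·30 = 119 mm.
3·37 + 2g = 119 → 2g = 8 → g = 4 mm.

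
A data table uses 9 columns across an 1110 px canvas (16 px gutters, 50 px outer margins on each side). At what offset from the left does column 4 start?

392 px

Content = 1110 − 2·50 = 1010 px.
1010 − 8·16 = 882; ÷9 gives c = 98 px.
Before column 4: the margin + 3 columns + 3 gutters.
Offset = 50 + 3·(98 + 16) = 50 + 342 = 392 px.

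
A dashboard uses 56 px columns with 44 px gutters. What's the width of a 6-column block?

556 px

6-column span = 6·56 + 5·44 = 556 px.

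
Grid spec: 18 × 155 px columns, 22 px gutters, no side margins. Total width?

3164 px

Summing: 2790 + 374 = 3164 px.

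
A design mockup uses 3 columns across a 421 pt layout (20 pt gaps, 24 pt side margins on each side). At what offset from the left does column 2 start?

155 pt

Content = 421 − 2·24 = 373 pt.
373 − 2·20 = 333; ÷3 gives c = 111 pt.
Before column 2: the margin + 1 column + 1 gap.
Offset = 24 + 1·(111 + 20) = 24 + 131 = 155 pt.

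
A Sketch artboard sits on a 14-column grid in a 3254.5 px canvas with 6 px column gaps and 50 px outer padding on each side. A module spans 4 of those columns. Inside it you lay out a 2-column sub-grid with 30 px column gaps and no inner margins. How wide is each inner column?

433.5 px

Subtract both margins: 3254.5 − 2·50 = 3154.5 px.
14c + 13·6 = 3154.5 → 14c = 3076.5 → c = 219.75 px.
4 columns plus 3 column gaps: 879 + 18 = 897 px.
Subtracting 1 column gap of 30 leaves 867 for 2 columns, so d = 433.5 px.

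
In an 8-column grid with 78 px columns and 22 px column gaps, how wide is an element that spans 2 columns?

178 px

Span of 2: 2·78 + 1·22 = 156 + 22 = 178 px.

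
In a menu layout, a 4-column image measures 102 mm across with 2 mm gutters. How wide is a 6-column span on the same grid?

4 columns + 3 gutters: 4c + 3·2 = 102.
4c = 102 − 6 = 96, so c = 24 mm.
6 columns plus 5 gutters: 144 + 10 = 154 mm.

154 mm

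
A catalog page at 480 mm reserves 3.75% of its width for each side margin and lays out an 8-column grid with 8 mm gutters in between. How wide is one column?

48.5 mm

Each margin = 3.75% of 480 = 18 mm; content = 480 − 2·18 = 444 mm.
8c + 7·8 = 444 → 8c = 388 → c = 48.5 mm.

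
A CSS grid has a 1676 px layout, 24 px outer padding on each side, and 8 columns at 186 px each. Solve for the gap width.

Inside the margins: 1676 − 48 = 1628 px.
Columns use 1488 px, leaving 140 px across 7 gaps = 20 px each.

20 px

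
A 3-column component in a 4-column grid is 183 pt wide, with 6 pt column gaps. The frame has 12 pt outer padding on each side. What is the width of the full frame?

270 pt

3 columns + 2 column gaps: 3c + 2·6 = 183.
3c = 183 − 12 = 171, so c = 57 pt.
Total width: 2·12 + 4·57 + 3·6 = 270 pt.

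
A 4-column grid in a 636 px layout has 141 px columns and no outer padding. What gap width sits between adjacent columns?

4·141 + 3g = 636 → 3g = 72 → g = 24 px.

24 px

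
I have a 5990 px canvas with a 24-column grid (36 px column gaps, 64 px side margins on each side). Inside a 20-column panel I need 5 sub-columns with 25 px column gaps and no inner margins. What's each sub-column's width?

955.8 px

Outer content = 5990 − 2·64 = 5862 px.
24c + 23·36 = 5862 → 24c = 5034 → c = 209.75 px.
Span of 20: 20·209.75 + 19·36 = 4195 + 684 = 4879 px.
5 columns + 4 column gaps: 5d + 4·25 = 4879.
5d = 4879 − 100 = 4779, so d = 955.8 px.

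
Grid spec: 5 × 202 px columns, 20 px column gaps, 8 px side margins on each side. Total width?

1106 px

Adding margins, columns and gutters: 16 + 1010 + 80 = 1106 px.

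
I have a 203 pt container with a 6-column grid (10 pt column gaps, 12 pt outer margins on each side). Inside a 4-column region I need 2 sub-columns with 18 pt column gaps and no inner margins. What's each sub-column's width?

49 pt

Outer content = 203 − 2·12 = 179 pt.
Subtracting 5 column gaps of 10 leaves 129 for 6 columns, so c = 21.5 pt.
Span of 4: 4·21.5 + 3·10 = 86 + 30 = 116 pt.
Subtracting 1 column gap of 18 leaves 98 for 2 columns, so d = 49 pt.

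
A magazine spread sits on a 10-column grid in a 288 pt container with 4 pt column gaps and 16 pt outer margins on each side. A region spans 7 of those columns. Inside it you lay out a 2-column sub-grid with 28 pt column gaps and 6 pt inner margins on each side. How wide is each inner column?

Outer content = 288 − 2·16 = 256 pt.
10c + 9·4 = 256 → 10c = 220 → c = 22 pt.
Span of 7: 7·22 + 6·4 = 154 + 24 = 178 pt.
Inner content = 178 − 2·6 = 166 pt.
Subtracting 1 column gap of 28 leaves 138 for 2 columns, so d = 69 pt.

69 pt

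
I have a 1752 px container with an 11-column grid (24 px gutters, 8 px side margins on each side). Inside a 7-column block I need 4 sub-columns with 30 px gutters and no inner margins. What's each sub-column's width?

Inside the margins: 1752 − 16 = 1736 px.
11c + 10·24 = 1736 → 11c = 1496 → c = 136 px.
Span of 7: 7·136 + 6·24 = 952 + 144 = 1096 px.
4 columns + 3 gutters: 4d + 3·30 = 1096.
4d = 1096 − 90 = 1006, so d = 251.5 px.

251.5 px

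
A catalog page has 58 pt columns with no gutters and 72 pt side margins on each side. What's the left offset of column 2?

130 pt

Column 2 starts at margin + 1·(column + gutter) = 72 + 1·58 = 130 pt.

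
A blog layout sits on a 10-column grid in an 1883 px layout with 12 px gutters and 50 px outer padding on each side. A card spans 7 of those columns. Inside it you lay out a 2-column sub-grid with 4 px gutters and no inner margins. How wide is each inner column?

Outer content = 1883 − 2·50 = 1783 px.
10c + 9·12 = 1783 → 10c = 1675 → c = 167.5 px.
Span of 7: 7·167.5 + 6·12 = 1172.5 + 72 = 1244.5 px.
1244.5 − 1·4 = 1240.5; ÷2 gives d = 620.25 px.

620.25 px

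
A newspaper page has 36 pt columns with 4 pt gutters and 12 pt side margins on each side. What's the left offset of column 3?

Each column+gutter stride is 40 pt; 2 of them past the 12 pt margin is 12 + 80 = 92 pt.

92 pt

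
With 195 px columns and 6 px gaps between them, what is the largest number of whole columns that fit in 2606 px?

12 columns

k columns need k·195 + (k−1)·6 = k·201 − 6.
k·201 − 6 ≤ 2606 → k ≤ 2612 / 201 ≈ 13.00, so k = 12.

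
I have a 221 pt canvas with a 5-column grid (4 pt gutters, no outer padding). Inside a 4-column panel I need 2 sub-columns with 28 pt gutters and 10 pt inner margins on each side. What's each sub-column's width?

64 pt

5 columns + 4 gutters: 5c + 4·4 = 221.
5c = 221 − 16 = 205, so c = 41 pt.
Span of 4: 4·41 + 3·4 = 164 + 12 = 176 pt.
Inner content = 176 − 2·10 = 156 pt.
2 columns + 1 gutter: 2d + 1·28 = 156.
2d = 156 − 28 = 128, so d = 64 pt.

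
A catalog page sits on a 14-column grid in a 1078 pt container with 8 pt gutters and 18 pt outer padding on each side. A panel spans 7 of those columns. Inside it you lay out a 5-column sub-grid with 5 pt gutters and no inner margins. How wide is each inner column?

Take off 36 pt of margins, leaving 1042 pt.
Subtracting 13 gutters of 8 leaves 938 for 14 columns, so c = 67 pt.
7-column span = 7·67 + 6·8 = 517 pt.
5 columns + 4 gutters: 5d + 4·5 = 517.
5d = 517 − 20 = 497, so d = 99.4 pt.

99.4 pt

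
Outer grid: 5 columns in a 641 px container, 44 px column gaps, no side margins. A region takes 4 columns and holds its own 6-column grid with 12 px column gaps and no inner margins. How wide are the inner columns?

Subtracting 4 column gaps of 44 leaves 465 for 5 columns, so c = 93 px.
Span of 4: 4·93 + 3·44 = 372 + 132 = 504 px.
6d + 5·12 = 504 → 6d = 444 → d = 74 px.

74 px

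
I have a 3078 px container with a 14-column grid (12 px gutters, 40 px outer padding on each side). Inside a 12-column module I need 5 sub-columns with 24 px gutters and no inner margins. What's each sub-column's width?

494.4 px

Outer content = 3078 − 2·40 = 2998 px.
14 columns + 13 gutters: 14c + 13·12 = 2998.
14c = 2998 − 156 = 2842, so c = 203 px.
12-column span = 12·203 + 11·12 = 2568 px.
5d + 4·24 = 2568 → 5d = 2472 → d = 494.4 px.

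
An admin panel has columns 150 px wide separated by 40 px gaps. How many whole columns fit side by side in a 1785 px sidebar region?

k columns need k·150 + (k−1)·40 = k·190 − 40.
k·190 − 40 ≤ 1785 → k ≤ 1825 / 190 ≈ 9.61, so k = 9.

9 columns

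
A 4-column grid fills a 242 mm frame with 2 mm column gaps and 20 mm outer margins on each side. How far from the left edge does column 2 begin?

71 mm

Content = 242 − 2·20 = 202 mm.
4c + 3·2 = 202 → 4c = 196 → c = 49 mm.
Column 2 starts at margin + 1·(column + gutter) = 20 + 1·51 = 71 mm.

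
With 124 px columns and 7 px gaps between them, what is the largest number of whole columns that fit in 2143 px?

16 columns

k columns need k·124 + (k−1)·7 = k·131 − 7.
k·131 − 7 ≤ 2143 → k ≤ 2150 / 131 ≈ 16.41, so k = 16.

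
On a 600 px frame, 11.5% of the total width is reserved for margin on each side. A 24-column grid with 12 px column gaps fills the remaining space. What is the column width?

Each margin = 11.5% of 600 = 69 px; content = 600 − 2·69 = 462 px.
462 − 23·12 = 186; ÷24 gives c = 7.75 px.

7.75 px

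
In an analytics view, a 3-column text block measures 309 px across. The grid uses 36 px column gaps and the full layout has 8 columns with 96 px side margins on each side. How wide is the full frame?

1076 px

3 columns + 2 column gaps: 3c + 2·36 = 309.
3c = 309 − 72 = 237, so c = 79 px.
Total width: 2·96 + 8·79 + 7·36 = 1076 px.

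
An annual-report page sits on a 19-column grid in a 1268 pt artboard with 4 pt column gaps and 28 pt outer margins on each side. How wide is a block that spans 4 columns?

252 pt

Content width = 1268 − 2·28 = 1212 pt.
19c + 18·4 = 1212 → 19c = 1140 → c = 60 pt.
4-column span = 4·60 + 3·4 = 252 pt.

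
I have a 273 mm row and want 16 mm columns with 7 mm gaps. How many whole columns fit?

12 columns

Each extra column adds 16 + 7 = 23 mm.
(273 + 7) / 23 = 12.17, so 12 columns fit.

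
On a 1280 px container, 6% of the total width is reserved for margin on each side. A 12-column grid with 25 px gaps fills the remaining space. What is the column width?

Each margin = 6% of 1280 = 76.8 px; content = 1280 − 2·76.8 = 1126.4 px.
1126.4 − 11·25 = 851.4; ÷12 gives c = 70.95 px.

70.95 px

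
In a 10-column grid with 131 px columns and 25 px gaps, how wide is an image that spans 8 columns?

1223 px

Span of 8: 8·131 + 7·25 = 1048 + 175 = 1223 px.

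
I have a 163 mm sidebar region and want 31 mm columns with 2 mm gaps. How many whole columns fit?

5 columns

5 columns: 5·31 + 4·2 = 163 mm ≤ 163.
6 columns: 196 mm > 163. So 5.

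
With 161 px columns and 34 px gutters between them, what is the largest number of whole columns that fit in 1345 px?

7 columns

Each extra column adds 161 + 34 = 195 px.
(1345 + 34) / 195 = 7.07, so 7 columns fit.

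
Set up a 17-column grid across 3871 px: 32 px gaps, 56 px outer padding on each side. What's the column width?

191 px

Content width = 3871 − 2·56 = 3759 px.
Subtracting 16 gaps of 32 leaves 3247 for 17 columns, so c = 191 px.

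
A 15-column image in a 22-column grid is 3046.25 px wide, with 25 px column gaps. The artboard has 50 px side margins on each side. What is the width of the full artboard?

15 columns + 14 column gaps: 15c + 14·25 = 3046.25.
15c = 3046.25 − 350 = 2696.25, so c = 179.75 px.
Artboard = 2·50 + 22·179.75 + 21·25 = 100 + 3954.5 + 525 = 4579.5 px.

4579.5 px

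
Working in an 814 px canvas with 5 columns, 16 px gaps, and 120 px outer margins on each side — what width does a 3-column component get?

338 px

Inside the margins: 814 − 240 = 574 px.
574 − 4·16 = 510; ÷5 gives c = 102 px.
3-column span = 3·102 + 2·16 = 338 px.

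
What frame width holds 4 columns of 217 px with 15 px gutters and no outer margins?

913 px

Frame = 4·217 + 3·15 = 868 + 45 = 913 px.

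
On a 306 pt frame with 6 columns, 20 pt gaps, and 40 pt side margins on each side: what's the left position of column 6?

Inside the margins: 306 − 80 = 226 pt.
6c + 5·20 = 226 → 6c = 126 → c = 21 pt.
Column 6 starts at margin + 5·(column + gutter) = 40 + 5·41 = 245 pt.

245 pt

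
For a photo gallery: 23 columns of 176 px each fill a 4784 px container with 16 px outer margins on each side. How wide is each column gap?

Inside the margins: 4784 − 32 = 4752 px.
Columns use 4048 px, leaving 704 px across 22 column gaps = 32 px each.

32 px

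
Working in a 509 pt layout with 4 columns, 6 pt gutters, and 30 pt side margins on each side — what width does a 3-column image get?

335.25 pt

Subtract both margins: 509 − 2·30 = 449 pt.
4 columns + 3 gutters: 4c + 3·6 = 449.
4c = 449 − 18 = 431, so c = 107.75 pt.
Span of 3: 3·107.75 + 2·6 = 323.25 + 12 = 335.25 pt.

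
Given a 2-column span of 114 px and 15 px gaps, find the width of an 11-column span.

694.5 px

Subtracting 1 gap of 15 leaves 99 for 2 columns, so c = 49.5 px.
11-column span = 11·49.5 + 10·15 = 694.5 px.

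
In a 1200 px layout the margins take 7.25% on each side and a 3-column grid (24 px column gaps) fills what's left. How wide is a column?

326 px

Each margin = 7.25% of 1200 = 87 px; content = 1200 − 2·87 = 1026 px.
Subtracting 2 column gaps of 24 leaves 978 for 3 columns, so c = 326 px.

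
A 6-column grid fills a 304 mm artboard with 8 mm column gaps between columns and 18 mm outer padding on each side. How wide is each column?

38 mm

Subtract both margins: 304 − 2·18 = 268 mm.
6 columns + 5 column gaps: 6c + 5·8 = 268.
6c = 268 − 40 = 228, so c = 38 mm.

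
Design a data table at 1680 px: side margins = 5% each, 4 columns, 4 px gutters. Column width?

375 px

Margins: 5% × 1680 = 84 px each, so content = 1680 − 168 = 1512 px.
4 columns + 3 gutters: 4c + 3·4 = 1512.
4c = 1512 − 12 = 1500, so c = 375 px.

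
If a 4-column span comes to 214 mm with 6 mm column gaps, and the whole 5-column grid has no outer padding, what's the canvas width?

4c + 3·6 = 214 → 4c = 196 → c = 49 mm.
Summing: 245 + 24 = 269 mm.

269 mm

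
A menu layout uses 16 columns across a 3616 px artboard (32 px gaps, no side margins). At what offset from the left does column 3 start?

Subtracting 15 gaps of 32 leaves 3136 for 16 columns, so c = 196 px.
Before column 3: 2 columns + 2 gaps.
Offset = 2·(196 + 32) = 2·228 = 456 px.

456 px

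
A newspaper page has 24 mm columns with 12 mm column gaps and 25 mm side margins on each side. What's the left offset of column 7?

Before column 7: the margin + 6 columns + 6 column gaps.
Offset = 25 + 6·(24 + 12) = 25 + 216 = 241 mm.

241 mm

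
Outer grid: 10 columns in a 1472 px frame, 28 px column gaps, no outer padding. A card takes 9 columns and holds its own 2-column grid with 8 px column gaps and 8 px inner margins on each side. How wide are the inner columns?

649 px

Subtracting 9 column gaps of 28 leaves 1220 for 10 columns, so c = 122 px.
9-column span = 9·122 + 8·28 = 1322 px.
Inner content = 1322 − 2·8 = 1306 px.
2d + 1·8 = 1306 → 2d = 1298 → d = 649 px.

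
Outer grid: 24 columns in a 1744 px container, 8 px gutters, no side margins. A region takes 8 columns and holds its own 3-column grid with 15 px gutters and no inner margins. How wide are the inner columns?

24 columns + 23 gutters: 24c + 23·8 = 1744.
24c = 1744 − 184 = 1560, so c = 65 px.
Span of 8: 8·65 + 7·8 = 520 + 56 = 576 px.
576 − 2·15 = 546; ÷3 gives d = 182 px.

182 px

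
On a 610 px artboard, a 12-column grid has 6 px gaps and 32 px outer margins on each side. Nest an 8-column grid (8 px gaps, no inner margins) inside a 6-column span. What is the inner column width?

26.75 px

Inside the margins: 610 − 64 = 546 px.
12c + 11·6 = 546 → 12c = 480 → c = 40 px.
Span of 6: 6·40 + 5·6 = 240 + 30 = 270 px.
8 columns + 7 gaps: 8d + 7·8 = 270.
8d = 270 − 56 = 214, so d = 26.75 px.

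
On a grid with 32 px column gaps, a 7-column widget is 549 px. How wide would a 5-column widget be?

383 px

7 columns + 6 column gaps: 7c + 6·32 = 549.
7c = 549 − 192 = 357, so c = 51 px.
5-column span = 5·51 + 4·32 = 383 px.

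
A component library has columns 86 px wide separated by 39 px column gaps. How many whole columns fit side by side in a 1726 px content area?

k columns need k·86 + (k−1)·39 = k·125 − 39.
k·125 − 39 ≤ 1726 → k ≤ 1765 / 125 ≈ 14.12, so k = 14.

14 columns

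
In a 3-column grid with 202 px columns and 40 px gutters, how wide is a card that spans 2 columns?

Span of 2: 2·202 + 1·40 = 404 + 40 = 444 px.

444 px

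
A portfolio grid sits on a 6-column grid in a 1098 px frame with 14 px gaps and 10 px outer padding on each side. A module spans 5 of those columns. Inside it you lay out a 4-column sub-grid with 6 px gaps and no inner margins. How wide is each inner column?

Subtract both margins: 1098 − 2·10 = 1078 px.
Subtracting 5 gaps of 14 leaves 1008 for 6 columns, so c = 168 px.
5-column span = 5·168 + 4·14 = 896 px.
Subtracting 3 gaps of 6 leaves 878 for 4 columns, so d = 219.5 px.

219.5 px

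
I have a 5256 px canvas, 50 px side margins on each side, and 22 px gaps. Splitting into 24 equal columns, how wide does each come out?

Inside the margins: 5256 − 100 = 5156 px.
5156 − 23·22 = 4650; ÷24 gives c = 193.75 px.

193.75 px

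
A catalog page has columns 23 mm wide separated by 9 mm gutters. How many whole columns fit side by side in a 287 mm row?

9 columns

Each extra column adds 23 + 9 = 32 mm.
(287 + 9) / 32 = 9.25, so 9 columns fit.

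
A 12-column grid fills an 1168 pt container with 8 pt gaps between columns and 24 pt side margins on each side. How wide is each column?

86 pt

Take off 48 pt of margins, leaving 1120 pt.
1120 − 11·8 = 1032; ÷12 gives c = 86 pt.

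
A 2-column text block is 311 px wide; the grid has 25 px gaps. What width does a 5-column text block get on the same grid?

815 px

311 − 1·25 = 286; ÷2 gives c = 143 px.
5-column span = 5·143 + 4·25 = 815 px.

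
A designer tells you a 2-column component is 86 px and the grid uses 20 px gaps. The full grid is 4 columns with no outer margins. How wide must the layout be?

192 px

86 − 1·20 = 66; ÷2 gives c = 33 px.
Summing: 132 + 60 = 192 px.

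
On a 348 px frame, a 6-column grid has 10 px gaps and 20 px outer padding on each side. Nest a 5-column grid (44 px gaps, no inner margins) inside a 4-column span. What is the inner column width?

5.2 px

Take off 40 px of margins, leaving 308 px.
308 − 5·10 = 258; ÷6 gives c = 43 px.
Span of 4: 4·43 + 3·10 = 172 + 30 = 202 px.
202 − 4·44 = 26; ÷5 gives d = 5.2 px.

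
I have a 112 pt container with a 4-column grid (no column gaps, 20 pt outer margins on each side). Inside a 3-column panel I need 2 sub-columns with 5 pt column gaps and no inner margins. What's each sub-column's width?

24.5 pt

Inside the margins: 112 − 40 = 72 pt.
72 / 4 = 18 pt per column.
With no column gaps, 3 columns span 3·18 = 54 pt.
Subtracting 1 column gap of 5 leaves 49 for 2 columns, so d = 24.5 pt.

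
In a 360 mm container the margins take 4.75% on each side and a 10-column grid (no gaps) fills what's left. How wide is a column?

Margins: 4.75% × 360 = 17.1 mm each, so content = 360 − 34.2 = 325.8 mm.
325.8 / 10 = 32.58 mm per column.

32.58 mm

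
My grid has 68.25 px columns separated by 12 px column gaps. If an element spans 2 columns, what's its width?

Span of 2: 2·68.25 + 1·12 = 136.5 + 12 = 148.5 px.

148.5 px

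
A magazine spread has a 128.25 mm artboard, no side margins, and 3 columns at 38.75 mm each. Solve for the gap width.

6 mm

3 columns take 3·38.75 = 116.25 mm; remaining 12 splits into 2 gaps.
g = 12 / 2 = 6 mm.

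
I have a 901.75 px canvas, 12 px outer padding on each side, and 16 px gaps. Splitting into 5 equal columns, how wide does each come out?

162.75 px

Subtract both margins: 901.75 − 2·12 = 877.75 px.
877.75 − 4·16 = 813.75; ÷5 gives c = 162.75 px.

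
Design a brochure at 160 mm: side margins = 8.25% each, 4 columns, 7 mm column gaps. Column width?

28.15 mm

160 × (1 − 2·8.25%) = 160 × 83.5% = 133.6 mm for the columns.
4 columns + 3 column gaps: 4c + 3·7 = 133.6.
4c = 133.6 − 21 = 112.6, so c = 28.15 mm.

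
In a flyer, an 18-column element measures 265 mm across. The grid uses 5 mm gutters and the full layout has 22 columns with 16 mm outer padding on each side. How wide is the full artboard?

357 mm

265 − 17·5 = 180; ÷18 gives c = 10 mm.
Total width: 2·16 + 22·10 + 21·5 = 357 mm.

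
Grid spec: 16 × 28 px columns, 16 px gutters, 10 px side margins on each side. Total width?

708 px

Total width: 2·10 + 16·28 + 15·16 = 708 px.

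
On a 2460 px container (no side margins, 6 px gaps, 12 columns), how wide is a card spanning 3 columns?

Subtracting 11 gaps of 6 leaves 2394 for 12 columns, so c = 199.5 px.
3-column span = 3·199.5 + 2·6 = 610.5 px.

610.5 px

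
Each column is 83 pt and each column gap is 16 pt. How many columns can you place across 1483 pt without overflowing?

15 columns

k columns need k·83 + (k−1)·16 = k·99 − 16.
k·99 − 16 ≤ 1483 → k ≤ 1499 / 99 ≈ 15.14, so k = 15.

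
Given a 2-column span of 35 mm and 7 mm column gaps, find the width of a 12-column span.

245 mm

Subtracting 1 column gap of 7 leaves 28 for 2 columns, so c = 14 mm.
Span of 12: 12·14 + 11·7 = 168 + 77 = 245 mm.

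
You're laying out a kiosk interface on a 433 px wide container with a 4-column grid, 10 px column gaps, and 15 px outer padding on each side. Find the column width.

Take off 30 px of margins, leaving 403 px.
403 − 3·10 = 373; ÷4 gives c = 93.25 px.

93.25 px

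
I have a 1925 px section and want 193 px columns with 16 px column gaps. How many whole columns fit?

9 columns

9 columns: 9·193 + 8·16 = 1865 px ≤ 1925.
10 columns: 2074 px > 1925. So 9.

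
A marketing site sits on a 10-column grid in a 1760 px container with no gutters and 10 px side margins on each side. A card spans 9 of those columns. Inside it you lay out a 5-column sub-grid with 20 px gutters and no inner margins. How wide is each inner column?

Take off 20 px of margins, leaving 1740 px.
1740 / 10 = 174 px per column.
With no gutters, 9 columns span 9·174 = 1566 px.
5 columns + 4 gutters: 5d + 4·20 = 1566.
5d = 1566 − 80 = 1486, so d = 297.2 px.

297.2 px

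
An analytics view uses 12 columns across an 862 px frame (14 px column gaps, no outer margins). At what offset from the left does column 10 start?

862 − 11·14 = 708; ÷12 gives c = 59 px.
Before column 10: 9 columns + 9 column gaps.
Offset = 9·(59 + 14) = 9·73 = 657 px.

657 px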